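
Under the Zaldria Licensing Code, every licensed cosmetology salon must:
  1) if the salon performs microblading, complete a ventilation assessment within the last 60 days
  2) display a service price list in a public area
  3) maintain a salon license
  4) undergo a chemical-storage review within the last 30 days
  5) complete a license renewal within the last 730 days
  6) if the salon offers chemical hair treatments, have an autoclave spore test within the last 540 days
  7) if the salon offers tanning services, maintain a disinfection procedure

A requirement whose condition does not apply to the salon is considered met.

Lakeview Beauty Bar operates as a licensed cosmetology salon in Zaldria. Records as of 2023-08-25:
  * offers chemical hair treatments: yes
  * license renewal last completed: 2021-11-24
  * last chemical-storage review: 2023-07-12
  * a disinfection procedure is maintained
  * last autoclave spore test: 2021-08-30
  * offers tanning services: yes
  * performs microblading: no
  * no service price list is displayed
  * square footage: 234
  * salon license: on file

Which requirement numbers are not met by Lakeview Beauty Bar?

1. condition 'performs microblading' does not hold → requirement n/a → met
2. service price list absent → not met
3. salon license present → met
4. chemical-storage review 44 days ago vs limit 30 → not met
5. license renewal 639 days ago vs limit 730 → met
6. condition 'offers chemical hair treatments' holds; autoclave spore test 725 days ago vs limit 540 → not met
7. condition 'offers tanning services' holds; disinfection procedure present → met
Not met: 2, 4, 6

2, 4, 6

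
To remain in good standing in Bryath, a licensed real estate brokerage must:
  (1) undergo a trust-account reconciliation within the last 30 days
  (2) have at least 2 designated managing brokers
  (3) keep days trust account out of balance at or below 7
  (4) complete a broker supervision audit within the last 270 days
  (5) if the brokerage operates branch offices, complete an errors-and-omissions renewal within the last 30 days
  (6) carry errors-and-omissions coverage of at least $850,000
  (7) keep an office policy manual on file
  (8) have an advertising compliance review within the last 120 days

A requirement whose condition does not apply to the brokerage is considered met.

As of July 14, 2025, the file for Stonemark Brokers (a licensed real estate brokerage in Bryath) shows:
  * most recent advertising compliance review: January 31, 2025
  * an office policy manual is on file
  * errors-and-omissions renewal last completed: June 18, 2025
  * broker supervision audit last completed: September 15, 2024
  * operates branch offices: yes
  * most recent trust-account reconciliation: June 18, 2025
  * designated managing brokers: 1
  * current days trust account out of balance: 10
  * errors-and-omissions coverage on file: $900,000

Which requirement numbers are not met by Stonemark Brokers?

2, 3, 4, 8

1. trust-account reconciliation 26 days ago vs limit 30 → met
2. designated managing brokers 1 < 2 → not met
3. days trust account out of balance 10 > 7 → not met
4. broker supervision audit 302 days ago vs limit 270 → not met
5. condition 'operates branch offices' holds; errors-and-omissions renewal 26 days ago vs limit 30 → met
6. errors-and-omissions coverage $900,000 ≥ $850,000 → met
7. office policy manual present → met
8. advertising compliance review 164 days ago vs limit 120 → not met
Not met: 2, 3, 4, 8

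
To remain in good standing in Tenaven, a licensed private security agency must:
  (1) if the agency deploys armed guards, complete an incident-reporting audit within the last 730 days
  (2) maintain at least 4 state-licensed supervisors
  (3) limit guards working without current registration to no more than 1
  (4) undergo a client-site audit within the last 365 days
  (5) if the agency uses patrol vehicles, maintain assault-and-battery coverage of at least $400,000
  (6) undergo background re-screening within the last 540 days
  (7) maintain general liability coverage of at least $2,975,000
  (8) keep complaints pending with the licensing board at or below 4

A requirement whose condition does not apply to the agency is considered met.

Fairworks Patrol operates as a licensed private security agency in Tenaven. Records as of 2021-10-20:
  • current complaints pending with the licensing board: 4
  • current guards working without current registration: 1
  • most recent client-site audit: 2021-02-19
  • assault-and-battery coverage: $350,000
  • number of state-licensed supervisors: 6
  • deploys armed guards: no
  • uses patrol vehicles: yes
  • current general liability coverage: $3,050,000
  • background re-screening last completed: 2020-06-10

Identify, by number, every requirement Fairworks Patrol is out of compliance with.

1. condition 'deploys armed guards' does not hold → requirement n/a → met
2. state-licensed supervisors 6 ≥ 4 → met
3. guards working without current registration 1 ≤ 1 → met
4. client-site audit 243 days ago vs limit 365 → met
5. condition 'uses patrol vehicles' holds; assault-and-battery coverage $350,000 < $400,000 → not met
6. background re-screening 497 days ago vs limit 540 → met
7. general liability coverage $3,050,000 ≥ $2,975,000 → met
8. complaints pending with the licensing board 4 ≤ 4 → met
Not met: 5

5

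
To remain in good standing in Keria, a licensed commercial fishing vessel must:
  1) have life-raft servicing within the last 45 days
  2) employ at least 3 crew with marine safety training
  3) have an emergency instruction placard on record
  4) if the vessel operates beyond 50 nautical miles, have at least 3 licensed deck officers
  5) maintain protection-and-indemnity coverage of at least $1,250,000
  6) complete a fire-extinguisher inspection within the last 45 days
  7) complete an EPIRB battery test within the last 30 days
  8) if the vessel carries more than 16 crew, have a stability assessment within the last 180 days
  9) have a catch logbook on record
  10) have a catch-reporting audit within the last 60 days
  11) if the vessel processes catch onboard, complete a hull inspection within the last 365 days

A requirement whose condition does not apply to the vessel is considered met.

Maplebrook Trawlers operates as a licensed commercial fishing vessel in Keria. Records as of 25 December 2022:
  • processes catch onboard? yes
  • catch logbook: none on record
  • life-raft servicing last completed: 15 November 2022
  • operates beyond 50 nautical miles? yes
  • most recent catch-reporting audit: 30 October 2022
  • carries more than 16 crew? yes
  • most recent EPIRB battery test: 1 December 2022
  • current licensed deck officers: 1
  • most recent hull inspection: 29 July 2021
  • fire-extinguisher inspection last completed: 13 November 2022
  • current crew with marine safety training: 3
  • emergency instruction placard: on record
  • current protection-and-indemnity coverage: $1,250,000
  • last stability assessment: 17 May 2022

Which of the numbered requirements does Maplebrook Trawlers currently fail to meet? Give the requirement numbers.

1. life-raft servicing 40 days ago vs limit 45 → met
2. crew with marine safety training 3 ≥ 3 → met
3. emergency instruction placard present → met
4. condition 'operates beyond 50 nautical miles' holds; licensed deck officers 1 < 3 → not met
5. protection-and-indemnity coverage $1,250,000 ≥ $1,250,000 → met
6. fire-extinguisher inspection 42 days ago vs limit 45 → met
7. EPIRB battery test 24 days ago vs limit 30 → met
8. condition 'carries more than 16 crew' holds; stability assessment 222 days ago vs limit 180 → not met
9. catch logbook absent → not met
10. catch-reporting audit 56 days ago vs limit 60 → met
11. condition 'processes catch onboard' holds; hull inspection 514 days ago vs limit 365 → not met
Not met: 4, 8, 9, 11

4, 8, 9, 11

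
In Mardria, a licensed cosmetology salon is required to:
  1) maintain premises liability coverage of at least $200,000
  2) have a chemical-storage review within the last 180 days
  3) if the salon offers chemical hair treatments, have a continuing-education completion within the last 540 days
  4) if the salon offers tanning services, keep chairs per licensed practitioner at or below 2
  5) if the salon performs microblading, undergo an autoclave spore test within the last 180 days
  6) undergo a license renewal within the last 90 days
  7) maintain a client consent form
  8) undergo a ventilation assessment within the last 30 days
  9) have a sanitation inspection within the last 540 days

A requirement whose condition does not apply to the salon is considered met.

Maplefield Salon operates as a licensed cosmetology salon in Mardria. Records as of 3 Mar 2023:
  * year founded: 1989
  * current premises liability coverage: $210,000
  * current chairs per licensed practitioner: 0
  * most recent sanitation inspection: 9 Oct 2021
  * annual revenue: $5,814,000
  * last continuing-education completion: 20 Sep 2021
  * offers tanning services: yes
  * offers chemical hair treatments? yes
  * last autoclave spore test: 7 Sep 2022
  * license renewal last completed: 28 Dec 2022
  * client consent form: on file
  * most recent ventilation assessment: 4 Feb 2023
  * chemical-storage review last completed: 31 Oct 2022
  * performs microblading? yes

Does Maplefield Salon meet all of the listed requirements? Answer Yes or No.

1. premises liability coverage $210,000 ≥ $200,000 → met
2. chemical-storage review 123 days ago vs limit 180 → met
3. condition 'offers chemical hair treatments' holds; continuing-education completion 529 days ago vs limit 540 → met
4. condition 'offers tanning services' holds; chairs per licensed practitioner 0 ≤ 2 → met
5. condition 'performs microblading' holds; autoclave spore test 177 days ago vs limit 180 → met
6. license renewal 65 days ago vs limit 90 → met
7. client consent form present → met
8. ventilation assessment 27 days ago vs limit 30 → met
9. sanitation inspection 510 days ago vs limit 540 → met
All met.

Yes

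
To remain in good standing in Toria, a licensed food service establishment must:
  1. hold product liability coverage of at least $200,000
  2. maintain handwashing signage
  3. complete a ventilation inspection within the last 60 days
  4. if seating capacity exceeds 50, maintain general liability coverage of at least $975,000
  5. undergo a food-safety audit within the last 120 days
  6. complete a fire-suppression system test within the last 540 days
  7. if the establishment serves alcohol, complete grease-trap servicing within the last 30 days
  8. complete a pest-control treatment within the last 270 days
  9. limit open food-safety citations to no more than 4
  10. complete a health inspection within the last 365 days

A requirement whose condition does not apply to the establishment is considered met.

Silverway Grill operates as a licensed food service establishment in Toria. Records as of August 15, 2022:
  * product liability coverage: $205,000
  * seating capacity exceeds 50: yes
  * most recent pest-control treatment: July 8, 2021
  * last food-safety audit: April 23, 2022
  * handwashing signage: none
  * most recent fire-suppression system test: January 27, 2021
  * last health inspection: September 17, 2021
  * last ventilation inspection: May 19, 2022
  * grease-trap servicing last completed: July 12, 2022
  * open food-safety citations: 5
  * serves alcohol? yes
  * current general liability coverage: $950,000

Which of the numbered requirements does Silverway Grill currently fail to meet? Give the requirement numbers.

2, 3, 4, 6, 7, 8, 9

1. product liability coverage $205,000 ≥ $200,000 → met
2. handwashing signage absent → not met
3. ventilation inspection 88 days ago vs limit 60 → not met
4. condition 'seating capacity exceeds 50' holds; general liability coverage $950,000 < $975,000 → not met
5. food-safety audit 114 days ago vs limit 120 → met
6. fire-suppression system test 565 days ago vs limit 540 → not met
7. condition 'serves alcohol' holds; grease-trap servicing 34 days ago vs limit 30 → not met
8. pest-control treatment 403 days ago vs limit 270 → not met
9. open food-safety citations 5 > 4 → not met
10. health inspection 332 days ago vs limit 365 → met
Not met: 2, 3, 4, 6, 7, 8, 9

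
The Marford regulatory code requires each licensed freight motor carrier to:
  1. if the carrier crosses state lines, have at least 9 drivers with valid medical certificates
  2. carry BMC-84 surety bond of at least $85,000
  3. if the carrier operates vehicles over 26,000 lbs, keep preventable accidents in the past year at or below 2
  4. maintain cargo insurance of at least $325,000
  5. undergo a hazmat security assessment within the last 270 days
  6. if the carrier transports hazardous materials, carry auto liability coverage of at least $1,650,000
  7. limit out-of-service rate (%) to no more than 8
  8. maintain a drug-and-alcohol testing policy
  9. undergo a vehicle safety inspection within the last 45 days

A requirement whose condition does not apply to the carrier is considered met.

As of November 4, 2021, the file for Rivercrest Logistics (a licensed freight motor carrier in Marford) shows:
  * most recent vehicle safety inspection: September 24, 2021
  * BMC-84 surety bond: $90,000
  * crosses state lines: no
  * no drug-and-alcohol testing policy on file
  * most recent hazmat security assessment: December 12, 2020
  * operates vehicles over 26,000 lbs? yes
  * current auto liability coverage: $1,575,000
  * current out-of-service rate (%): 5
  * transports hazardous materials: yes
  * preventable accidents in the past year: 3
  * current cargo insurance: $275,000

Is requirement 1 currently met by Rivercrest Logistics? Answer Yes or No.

1. condition 'crosses state lines' does not hold → requirement n/a → met

Yes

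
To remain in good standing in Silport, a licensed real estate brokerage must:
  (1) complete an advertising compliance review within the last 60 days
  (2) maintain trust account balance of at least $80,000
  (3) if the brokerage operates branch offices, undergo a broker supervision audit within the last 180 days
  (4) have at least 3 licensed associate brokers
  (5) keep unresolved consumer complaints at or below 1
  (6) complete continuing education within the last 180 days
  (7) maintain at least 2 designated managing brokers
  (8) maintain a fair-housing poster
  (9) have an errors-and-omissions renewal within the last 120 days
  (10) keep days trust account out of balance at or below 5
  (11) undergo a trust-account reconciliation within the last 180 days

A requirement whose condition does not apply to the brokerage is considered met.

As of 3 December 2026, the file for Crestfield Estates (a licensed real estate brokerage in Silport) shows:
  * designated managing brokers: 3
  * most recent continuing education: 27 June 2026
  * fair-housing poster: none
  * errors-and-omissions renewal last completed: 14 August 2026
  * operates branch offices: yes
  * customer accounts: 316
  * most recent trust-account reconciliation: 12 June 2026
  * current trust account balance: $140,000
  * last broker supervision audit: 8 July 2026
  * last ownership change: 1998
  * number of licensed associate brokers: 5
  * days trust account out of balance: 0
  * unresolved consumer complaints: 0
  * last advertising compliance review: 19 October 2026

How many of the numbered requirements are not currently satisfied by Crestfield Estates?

1

1. advertising compliance review 45 days ago vs limit 60 → met
2. trust account balance $140,000 ≥ $80,000 → met
3. condition 'operates branch offices' holds; broker supervision audit 148 days ago vs limit 180 → met
4. licensed associate brokers 5 ≥ 3 → met
5. unresolved consumer complaints 0 ≤ 1 → met
6. continuing education 159 days ago vs limit 180 → met
7. designated managing brokers 3 ≥ 2 → met
8. fair-housing poster absent → not met
9. errors-and-omissions renewal 111 days ago vs limit 120 → met
10. days trust account out of balance 0 ≤ 5 → met
11. trust-account reconciliation 174 days ago vs limit 180 → met
Not met: 1 of 11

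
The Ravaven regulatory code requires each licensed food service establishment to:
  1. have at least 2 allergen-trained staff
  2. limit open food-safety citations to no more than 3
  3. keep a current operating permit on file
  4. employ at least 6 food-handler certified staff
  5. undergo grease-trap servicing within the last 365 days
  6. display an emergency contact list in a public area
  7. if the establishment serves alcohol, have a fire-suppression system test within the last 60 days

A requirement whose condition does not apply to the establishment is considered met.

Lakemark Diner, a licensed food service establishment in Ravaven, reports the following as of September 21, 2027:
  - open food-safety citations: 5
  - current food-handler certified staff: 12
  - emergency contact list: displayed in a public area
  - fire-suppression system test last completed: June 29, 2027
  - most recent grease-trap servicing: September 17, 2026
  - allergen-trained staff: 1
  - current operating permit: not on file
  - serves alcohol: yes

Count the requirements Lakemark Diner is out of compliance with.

1. allergen-trained staff 1 < 2 → not met
2. open food-safety citations 5 > 3 → not met
3. current operating permit absent → not met
4. food-handler certified staff 12 ≥ 6 → met
5. grease-trap servicing 369 days ago vs limit 365 → not met
6. emergency contact list present → met
7. condition 'serves alcohol' holds; fire-suppression system test 84 days ago vs limit 60 → not met
Not met: 5 of 7

5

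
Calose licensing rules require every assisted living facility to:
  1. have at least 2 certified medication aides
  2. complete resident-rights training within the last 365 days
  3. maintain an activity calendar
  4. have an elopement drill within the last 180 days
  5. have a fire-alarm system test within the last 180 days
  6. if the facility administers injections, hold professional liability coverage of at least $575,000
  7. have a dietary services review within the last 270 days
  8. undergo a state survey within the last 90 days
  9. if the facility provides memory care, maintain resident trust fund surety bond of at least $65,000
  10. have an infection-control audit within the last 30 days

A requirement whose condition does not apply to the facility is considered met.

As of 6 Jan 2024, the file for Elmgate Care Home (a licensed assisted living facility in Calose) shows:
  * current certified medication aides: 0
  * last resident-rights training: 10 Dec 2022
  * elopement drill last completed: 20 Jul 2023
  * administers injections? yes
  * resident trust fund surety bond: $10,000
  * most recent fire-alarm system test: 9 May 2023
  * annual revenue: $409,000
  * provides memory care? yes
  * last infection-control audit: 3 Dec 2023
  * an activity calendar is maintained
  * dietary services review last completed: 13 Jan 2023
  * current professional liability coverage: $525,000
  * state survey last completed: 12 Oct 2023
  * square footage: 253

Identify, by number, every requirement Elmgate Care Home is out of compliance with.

1. certified medication aides 0 < 2 → not met
2. resident-rights training 392 days ago vs limit 365 → not met
3. activity calendar present → met
4. elopement drill 170 days ago vs limit 180 → met
5. fire-alarm system test 242 days ago vs limit 180 → not met
6. condition 'administers injections' holds; professional liability coverage $525,000 < $575,000 → not met
7. dietary services review 358 days ago vs limit 270 → not met
8. state survey 86 days ago vs limit 90 → met
9. condition 'provides memory care' holds; resident trust fund surety bond $10,000 < $65,000 → not met
10. infection-control audit 34 days ago vs limit 30 → not met
Not met: 1, 2, 5, 6, 7, 9, 10

1, 2, 5, 6, 7, 9, 10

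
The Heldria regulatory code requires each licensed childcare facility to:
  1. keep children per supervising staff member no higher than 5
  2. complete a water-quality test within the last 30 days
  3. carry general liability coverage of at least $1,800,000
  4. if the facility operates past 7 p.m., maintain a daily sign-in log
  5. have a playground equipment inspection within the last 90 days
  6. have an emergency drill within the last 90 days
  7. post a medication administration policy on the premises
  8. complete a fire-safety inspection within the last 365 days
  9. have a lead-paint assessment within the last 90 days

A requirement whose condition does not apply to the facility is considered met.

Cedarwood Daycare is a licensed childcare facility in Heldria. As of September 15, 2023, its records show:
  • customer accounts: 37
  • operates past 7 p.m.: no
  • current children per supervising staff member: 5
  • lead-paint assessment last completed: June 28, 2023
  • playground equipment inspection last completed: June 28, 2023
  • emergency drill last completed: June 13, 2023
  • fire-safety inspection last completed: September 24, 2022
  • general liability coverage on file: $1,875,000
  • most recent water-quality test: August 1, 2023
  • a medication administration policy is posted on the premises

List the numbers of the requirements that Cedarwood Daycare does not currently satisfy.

1. children per supervising staff member 5 ≤ 5 → met
2. water-quality test 45 days ago vs limit 30 → not met
3. general liability coverage $1,875,000 ≥ $1,800,000 → met
4. condition 'operates past 7 p.m.' does not hold → requirement n/a → met
5. playground equipment inspection 79 days ago vs limit 90 → met
6. emergency drill 94 days ago vs limit 90 → not met
7. medication administration policy present → met
8. fire-safety inspection 356 days ago vs limit 365 → met
9. lead-paint assessment 79 days ago vs limit 90 → met
Not met: 2, 6

2, 6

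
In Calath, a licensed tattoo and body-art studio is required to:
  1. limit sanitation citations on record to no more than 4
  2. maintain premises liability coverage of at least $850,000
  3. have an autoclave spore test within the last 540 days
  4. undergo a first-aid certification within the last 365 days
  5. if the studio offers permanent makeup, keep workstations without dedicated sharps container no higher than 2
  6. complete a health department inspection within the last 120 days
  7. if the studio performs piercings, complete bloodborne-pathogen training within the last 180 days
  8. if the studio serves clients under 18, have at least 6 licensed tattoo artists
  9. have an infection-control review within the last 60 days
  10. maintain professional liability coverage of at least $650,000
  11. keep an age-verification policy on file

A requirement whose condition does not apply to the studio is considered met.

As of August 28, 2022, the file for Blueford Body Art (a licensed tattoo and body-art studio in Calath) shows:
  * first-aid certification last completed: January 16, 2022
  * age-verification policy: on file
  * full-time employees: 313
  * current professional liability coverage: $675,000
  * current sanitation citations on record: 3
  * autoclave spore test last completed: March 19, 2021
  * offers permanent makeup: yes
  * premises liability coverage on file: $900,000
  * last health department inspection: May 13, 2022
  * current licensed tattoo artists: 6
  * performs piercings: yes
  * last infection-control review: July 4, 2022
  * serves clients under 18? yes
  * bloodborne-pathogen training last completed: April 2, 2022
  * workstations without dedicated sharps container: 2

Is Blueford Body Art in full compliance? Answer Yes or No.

1. sanitation citations on record 3 ≤ 4 → met
2. premises liability coverage $900,000 ≥ $850,000 → met
3. autoclave spore test 527 days ago vs limit 540 → met
4. first-aid certification 224 days ago vs limit 365 → met
5. condition 'offers permanent makeup' holds; workstations without dedicated sharps container 2 ≤ 2 → met
6. health department inspection 107 days ago vs limit 120 → met
7. condition 'performs piercings' holds; bloodborne-pathogen training 148 days ago vs limit 180 → met
8. condition 'serves clients under 18' holds; licensed tattoo artists 6 ≥ 6 → met
9. infection-control review 55 days ago vs limit 60 → met
10. professional liability coverage $675,000 ≥ $650,000 → met
11. age-verification policy present → met
All met.

Yes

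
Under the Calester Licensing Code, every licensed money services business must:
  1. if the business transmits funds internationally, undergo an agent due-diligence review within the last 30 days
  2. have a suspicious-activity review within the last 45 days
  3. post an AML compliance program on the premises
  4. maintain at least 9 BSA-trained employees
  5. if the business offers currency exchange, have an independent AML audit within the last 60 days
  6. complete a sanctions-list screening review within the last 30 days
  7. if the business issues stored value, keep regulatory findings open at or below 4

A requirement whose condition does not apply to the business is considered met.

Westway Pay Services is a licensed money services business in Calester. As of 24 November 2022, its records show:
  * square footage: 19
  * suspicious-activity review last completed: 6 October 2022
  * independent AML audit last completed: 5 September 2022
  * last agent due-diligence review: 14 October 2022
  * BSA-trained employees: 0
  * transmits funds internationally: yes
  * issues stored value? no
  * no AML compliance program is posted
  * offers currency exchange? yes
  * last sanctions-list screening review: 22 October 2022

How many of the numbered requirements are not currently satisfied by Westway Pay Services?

1. condition 'transmits funds internationally' holds; agent due-diligence review 41 days ago vs limit 30 → not met
2. suspicious-activity review 49 days ago vs limit 45 → not met
3. AML compliance program absent → not met
4. BSA-trained employees 0 < 9 → not met
5. condition 'offers currency exchange' holds; independent AML audit 80 days ago vs limit 60 → not met
6. sanctions-list screening review 33 days ago vs limit 30 → not met
7. condition 'issues stored value' does not hold → requirement n/a → met
Not met: 6 of 7

6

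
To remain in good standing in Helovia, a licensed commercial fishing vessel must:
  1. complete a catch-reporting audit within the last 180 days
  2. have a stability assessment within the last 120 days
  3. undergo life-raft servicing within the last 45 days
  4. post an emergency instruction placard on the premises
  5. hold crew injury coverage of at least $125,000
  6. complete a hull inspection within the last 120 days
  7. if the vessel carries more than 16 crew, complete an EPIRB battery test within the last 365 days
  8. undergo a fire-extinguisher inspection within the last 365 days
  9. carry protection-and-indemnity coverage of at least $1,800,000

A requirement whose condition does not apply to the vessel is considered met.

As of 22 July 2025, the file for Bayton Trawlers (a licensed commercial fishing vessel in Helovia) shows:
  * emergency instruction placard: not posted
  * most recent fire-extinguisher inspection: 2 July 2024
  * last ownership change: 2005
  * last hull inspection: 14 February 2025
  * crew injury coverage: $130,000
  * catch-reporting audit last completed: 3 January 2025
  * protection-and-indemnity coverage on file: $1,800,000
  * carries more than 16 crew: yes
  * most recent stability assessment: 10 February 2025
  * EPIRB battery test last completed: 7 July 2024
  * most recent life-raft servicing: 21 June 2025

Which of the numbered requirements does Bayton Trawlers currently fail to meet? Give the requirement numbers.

1, 2, 4, 6, 7, 8

1. catch-reporting audit 200 days ago vs limit 180 → not met
2. stability assessment 162 days ago vs limit 120 → not met
3. life-raft servicing 31 days ago vs limit 45 → met
4. emergency instruction placard absent → not met
5. crew injury coverage $130,000 ≥ $125,000 → met
6. hull inspection 158 days ago vs limit 120 → not met
7. condition 'carries more than 16 crew' holds; EPIRB battery test 380 days ago vs limit 365 → not met
8. fire-extinguisher inspection 385 days ago vs limit 365 → not met
9. protection-and-indemnity coverage $1,800,000 ≥ $1,800,000 → met
Not met: 1, 2, 4, 6, 7, 8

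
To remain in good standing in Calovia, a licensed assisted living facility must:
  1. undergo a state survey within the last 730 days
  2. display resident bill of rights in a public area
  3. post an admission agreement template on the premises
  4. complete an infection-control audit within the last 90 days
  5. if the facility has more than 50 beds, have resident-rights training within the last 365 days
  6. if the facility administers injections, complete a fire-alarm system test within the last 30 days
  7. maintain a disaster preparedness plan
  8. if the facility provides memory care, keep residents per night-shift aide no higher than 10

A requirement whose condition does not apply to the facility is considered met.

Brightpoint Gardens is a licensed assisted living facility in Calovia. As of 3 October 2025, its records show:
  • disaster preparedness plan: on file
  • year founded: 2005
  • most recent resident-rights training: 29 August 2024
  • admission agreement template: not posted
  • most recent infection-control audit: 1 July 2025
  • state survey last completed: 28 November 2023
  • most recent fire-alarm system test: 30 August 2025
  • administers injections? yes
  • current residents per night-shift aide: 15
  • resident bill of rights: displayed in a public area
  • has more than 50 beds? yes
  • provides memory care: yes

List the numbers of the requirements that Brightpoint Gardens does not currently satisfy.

3, 4, 5, 6, 8

1. state survey 675 days ago vs limit 730 → met
2. resident bill of rights present → met
3. admission agreement template absent → not met
4. infection-control audit 94 days ago vs limit 90 → not met
5. condition 'has more than 50 beds' holds; resident-rights training 400 days ago vs limit 365 → not met
6. condition 'administers injections' holds; fire-alarm system test 34 days ago vs limit 30 → not met
7. disaster preparedness plan present → met
8. condition 'provides memory care' holds; residents per night-shift aide 15 > 10 → not met
Not met: 3, 4, 5, 6, 8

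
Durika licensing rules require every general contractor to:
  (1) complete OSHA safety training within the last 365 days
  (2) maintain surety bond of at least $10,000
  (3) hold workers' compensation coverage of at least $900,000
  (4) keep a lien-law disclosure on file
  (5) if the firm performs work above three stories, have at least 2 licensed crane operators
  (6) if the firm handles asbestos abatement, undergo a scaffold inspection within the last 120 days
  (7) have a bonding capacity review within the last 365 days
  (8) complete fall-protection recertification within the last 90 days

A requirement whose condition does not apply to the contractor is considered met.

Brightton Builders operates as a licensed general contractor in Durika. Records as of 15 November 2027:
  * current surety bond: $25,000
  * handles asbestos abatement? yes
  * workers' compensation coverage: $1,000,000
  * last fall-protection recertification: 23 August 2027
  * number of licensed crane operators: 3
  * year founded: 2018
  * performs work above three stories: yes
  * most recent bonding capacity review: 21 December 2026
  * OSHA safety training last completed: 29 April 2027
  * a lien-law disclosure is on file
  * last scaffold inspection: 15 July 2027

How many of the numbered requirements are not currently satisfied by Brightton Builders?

1

1. OSHA safety training 200 days ago vs limit 365 → met
2. surety bond $25,000 ≥ $10,000 → met
3. workers' compensation coverage $1,000,000 ≥ $900,000 → met
4. lien-law disclosure present → met
5. condition 'performs work above three stories' holds; licensed crane operators 3 ≥ 2 → met
6. condition 'handles asbestos abatement' holds; scaffold inspection 123 days ago vs limit 120 → not met
7. bonding capacity review 329 days ago vs limit 365 → met
8. fall-protection recertification 84 days ago vs limit 90 → met
Not met: 1 of 8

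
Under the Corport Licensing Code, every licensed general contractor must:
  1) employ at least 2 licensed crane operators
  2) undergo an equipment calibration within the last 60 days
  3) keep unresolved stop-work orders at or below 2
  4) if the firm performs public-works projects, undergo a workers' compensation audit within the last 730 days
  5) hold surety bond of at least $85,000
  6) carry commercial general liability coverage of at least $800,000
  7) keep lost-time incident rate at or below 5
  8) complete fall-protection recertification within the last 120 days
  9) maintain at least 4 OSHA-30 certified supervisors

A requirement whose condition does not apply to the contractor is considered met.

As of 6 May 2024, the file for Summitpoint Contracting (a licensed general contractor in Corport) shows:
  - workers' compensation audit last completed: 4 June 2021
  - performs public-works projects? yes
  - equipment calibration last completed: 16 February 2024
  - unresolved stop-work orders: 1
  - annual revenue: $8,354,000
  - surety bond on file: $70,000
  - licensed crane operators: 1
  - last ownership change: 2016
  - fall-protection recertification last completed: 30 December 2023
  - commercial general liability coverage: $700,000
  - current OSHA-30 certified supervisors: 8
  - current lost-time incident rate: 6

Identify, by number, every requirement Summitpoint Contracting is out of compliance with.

1, 2, 4, 5, 6, 7, 8

1. licensed crane operators 1 < 2 → not met
2. equipment calibration 80 days ago vs limit 60 → not met
3. unresolved stop-work orders 1 ≤ 2 → met
4. condition 'performs public-works projects' holds; workers' compensation audit 1067 days ago vs limit 730 → not met
5. surety bond $70,000 < $85,000 → not met
6. commercial general liability coverage $700,000 < $800,000 → not met
7. lost-time incident rate 6 > 5 → not met
8. fall-protection recertification 128 days ago vs limit 120 → not met
9. OSHA-30 certified supervisors 8 ≥ 4 → met
Not met: 1, 2, 4, 5, 6, 7, 8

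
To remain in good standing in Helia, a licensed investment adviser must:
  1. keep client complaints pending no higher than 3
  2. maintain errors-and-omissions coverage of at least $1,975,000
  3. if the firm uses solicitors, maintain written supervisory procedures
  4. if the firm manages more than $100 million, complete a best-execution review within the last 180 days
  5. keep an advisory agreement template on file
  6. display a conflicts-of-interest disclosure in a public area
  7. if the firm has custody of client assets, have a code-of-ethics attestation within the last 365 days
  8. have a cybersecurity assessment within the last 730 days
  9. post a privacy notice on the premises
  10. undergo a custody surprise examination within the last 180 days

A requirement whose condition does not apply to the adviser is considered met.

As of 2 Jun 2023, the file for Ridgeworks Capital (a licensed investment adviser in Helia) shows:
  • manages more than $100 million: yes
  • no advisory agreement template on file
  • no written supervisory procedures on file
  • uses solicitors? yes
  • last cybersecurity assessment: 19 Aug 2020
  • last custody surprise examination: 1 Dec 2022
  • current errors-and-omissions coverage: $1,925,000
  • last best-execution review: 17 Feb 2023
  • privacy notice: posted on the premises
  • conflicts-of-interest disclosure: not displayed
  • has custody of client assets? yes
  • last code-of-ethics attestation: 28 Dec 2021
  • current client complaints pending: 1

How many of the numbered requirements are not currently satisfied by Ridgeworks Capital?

1. client complaints pending 1 ≤ 3 → met
2. errors-and-omissions coverage $1,925,000 < $1,975,000 → not met
3. condition 'uses solicitors' holds; written supervisory procedures absent → not met
4. condition 'manages more than $100 million' holds; best-execution review 105 days ago vs limit 180 → met
5. advisory agreement template absent → not met
6. conflicts-of-interest disclosure absent → not met
7. condition 'has custody of client assets' holds; code-of-ethics attestation 521 days ago vs limit 365 → not met
8. cybersecurity assessment 1017 days ago vs limit 730 → not met
9. privacy notice present → met
10. custody surprise examination 183 days ago vs limit 180 → not met
Not met: 7 of 10

7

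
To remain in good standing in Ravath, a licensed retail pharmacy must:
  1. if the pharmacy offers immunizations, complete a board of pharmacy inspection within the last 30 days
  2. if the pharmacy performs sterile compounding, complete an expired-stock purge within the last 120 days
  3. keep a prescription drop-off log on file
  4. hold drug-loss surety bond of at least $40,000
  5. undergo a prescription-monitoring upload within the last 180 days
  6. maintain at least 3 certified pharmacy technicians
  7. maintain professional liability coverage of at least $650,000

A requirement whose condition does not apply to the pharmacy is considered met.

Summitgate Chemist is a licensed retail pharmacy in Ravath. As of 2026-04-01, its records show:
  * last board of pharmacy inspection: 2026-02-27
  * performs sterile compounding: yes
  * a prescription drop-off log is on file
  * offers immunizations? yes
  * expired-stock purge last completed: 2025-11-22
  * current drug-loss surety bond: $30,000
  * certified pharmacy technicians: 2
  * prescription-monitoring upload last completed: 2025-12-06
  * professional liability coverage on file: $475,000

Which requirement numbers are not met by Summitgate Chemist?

1, 2, 4, 6, 7

1. condition 'offers immunizations' holds; board of pharmacy inspection 33 days ago vs limit 30 → not met
2. condition 'performs sterile compounding' holds; expired-stock purge 130 days ago vs limit 120 → not met
3. prescription drop-off log present → met
4. drug-loss surety bond $30,000 < $40,000 → not met
5. prescription-monitoring upload 116 days ago vs limit 180 → met
6. certified pharmacy technicians 2 < 3 → not met
7. professional liability coverage $475,000 < $650,000 → not met
Not met: 1, 2, 4, 6, 7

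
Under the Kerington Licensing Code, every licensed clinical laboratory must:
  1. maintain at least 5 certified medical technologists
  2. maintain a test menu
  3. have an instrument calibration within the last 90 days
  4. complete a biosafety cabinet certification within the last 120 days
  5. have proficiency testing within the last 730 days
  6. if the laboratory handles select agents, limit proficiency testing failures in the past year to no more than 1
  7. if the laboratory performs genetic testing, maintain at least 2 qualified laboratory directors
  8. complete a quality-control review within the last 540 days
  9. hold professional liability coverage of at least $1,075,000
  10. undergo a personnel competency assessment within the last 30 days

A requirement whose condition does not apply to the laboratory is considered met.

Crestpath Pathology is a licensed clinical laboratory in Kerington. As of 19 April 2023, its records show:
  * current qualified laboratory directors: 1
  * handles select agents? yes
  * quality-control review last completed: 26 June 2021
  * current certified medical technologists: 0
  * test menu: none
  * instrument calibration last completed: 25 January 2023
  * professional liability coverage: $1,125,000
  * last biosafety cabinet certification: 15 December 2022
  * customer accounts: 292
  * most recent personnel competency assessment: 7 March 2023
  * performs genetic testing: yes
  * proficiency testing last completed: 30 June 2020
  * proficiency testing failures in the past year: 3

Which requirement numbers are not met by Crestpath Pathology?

1. certified medical technologists 0 < 5 → not met
2. test menu absent → not met
3. instrument calibration 84 days ago vs limit 90 → met
4. biosafety cabinet certification 125 days ago vs limit 120 → not met
5. proficiency testing 1023 days ago vs limit 730 → not met
6. condition 'handles select agents' holds; proficiency testing failures in the past year 3 > 1 → not met
7. condition 'performs genetic testing' holds; qualified laboratory directors 1 < 2 → not met
8. quality-control review 662 days ago vs limit 540 → not met
9. professional liability coverage $1,125,000 ≥ $1,075,000 → met
10. personnel competency assessment 43 days ago vs limit 30 → not met
Not met: 1, 2, 4, 5, 6, 7, 8, 10

1, 2, 4, 5, 6, 7, 8, 10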